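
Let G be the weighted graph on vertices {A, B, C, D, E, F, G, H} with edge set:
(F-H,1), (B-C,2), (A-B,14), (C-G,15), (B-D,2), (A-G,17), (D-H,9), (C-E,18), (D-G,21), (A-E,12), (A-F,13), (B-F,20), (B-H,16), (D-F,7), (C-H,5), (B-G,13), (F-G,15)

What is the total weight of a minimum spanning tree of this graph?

48

Kruskal: consider edges lightest-first.
F-H (1): add — endpoints in different components.
B-C (2): add — endpoints in different components.
B-D (2): add — endpoints in different components.
C-H (5): add — endpoints in different components.
D-F (7): skip — D and F already connected.
D-H (9): skip — D and H already connected.
A-E (12): add — endpoints in different components.
A-F (13): add — endpoints in different components.
B-G (13): add — endpoints in different components.
MST edges: F-H, B-C, B-D, C-H, A-E, A-F, B-G; total weight 1+2+2+5+12+13+13 = 48.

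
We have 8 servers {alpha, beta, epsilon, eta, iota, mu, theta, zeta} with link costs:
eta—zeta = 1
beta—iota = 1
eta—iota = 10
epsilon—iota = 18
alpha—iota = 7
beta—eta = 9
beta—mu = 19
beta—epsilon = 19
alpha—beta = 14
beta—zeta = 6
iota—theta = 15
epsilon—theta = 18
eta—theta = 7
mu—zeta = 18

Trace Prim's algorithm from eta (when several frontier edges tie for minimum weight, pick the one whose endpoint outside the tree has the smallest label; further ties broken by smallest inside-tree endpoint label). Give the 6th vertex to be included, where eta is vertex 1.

Grow the tree from eta using Prim:
Step 1: cheapest edge leaving the tree is eta—zeta (1); add zeta.
Step 2: cheapest edge leaving the tree is beta—zeta (6); add beta.
Step 3: cheapest edge leaving the tree is beta—iota (1); add iota.
Step 4: cheapest edge leaving the tree is alpha—iota (7); add alpha.
Step 5: cheapest edge leaving the tree is eta—theta (7); add theta.
Step 6: cheapest edge leaving the tree is epsilon—iota (18); add epsilon.
Step 7: cheapest edge leaving the tree is mu—zeta (18); add mu.
Vertex order: eta, zeta, beta, iota, alpha, theta, epsilon, mu. The 6th vertex is theta.

theta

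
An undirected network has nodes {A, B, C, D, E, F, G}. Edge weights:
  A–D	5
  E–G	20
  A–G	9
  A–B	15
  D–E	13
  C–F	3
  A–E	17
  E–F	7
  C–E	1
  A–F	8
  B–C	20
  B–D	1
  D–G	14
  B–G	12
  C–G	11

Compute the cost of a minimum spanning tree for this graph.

Sort edges by weight, then run Kruskal:
B–D (1): add — endpoints in different components.
C–E (1): add — endpoints in different components.
C–F (3): add — endpoints in different components.
A–D (5): add — endpoints in different components.
E–F (7): skip — E and F already connected.
A–F (8): add — endpoints in different components.
A–G (9): add — endpoints in different components.
MST edges: B–D, C–E, C–F, A–D, A–F, A–G; total weight 1+1+3+5+8+9 = 27.

27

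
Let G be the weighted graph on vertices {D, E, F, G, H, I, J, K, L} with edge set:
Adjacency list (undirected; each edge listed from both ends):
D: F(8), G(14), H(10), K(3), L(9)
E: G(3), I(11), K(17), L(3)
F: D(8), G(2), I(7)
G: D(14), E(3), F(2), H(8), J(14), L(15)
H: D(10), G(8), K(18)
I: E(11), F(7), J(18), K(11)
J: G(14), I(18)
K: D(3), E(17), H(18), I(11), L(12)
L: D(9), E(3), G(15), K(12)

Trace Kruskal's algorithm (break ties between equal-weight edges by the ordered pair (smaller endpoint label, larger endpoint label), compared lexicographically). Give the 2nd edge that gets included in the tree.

D-K

Sort edges by weight, then run Kruskal:
F G (2): add — endpoints in different components.
D K (3): add — endpoints in different components.
E G (3): add — endpoints in different components.
E L (3): add — endpoints in different components.
F I (7): add — endpoints in different components.
D F (8): add — endpoints in different components.
G H (8): add — endpoints in different components.
D L (9): skip — D and L already connected.
D H (10): skip — D and H already connected.
E I (11): skip — E and I already connected.
I K (11): skip — I and K already connected.
K L (12): skip — K and L already connected.
D G (14): skip — D and G already connected.
G J (14): add — endpoints in different components.
The 2nd edge added is D K.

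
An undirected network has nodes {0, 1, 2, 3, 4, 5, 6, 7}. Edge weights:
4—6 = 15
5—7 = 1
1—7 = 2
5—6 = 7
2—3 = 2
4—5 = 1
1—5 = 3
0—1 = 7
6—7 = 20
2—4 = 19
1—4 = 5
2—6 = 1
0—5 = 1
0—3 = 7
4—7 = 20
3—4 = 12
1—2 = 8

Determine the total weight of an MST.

15

Grow the tree from 1 using Prim:
Step 1: cheapest edge leaving the tree is 1—7 (2); add 7.
Step 2: cheapest edge leaving the tree is 5—7 (1); add 5.
Step 3: cheapest edge leaving the tree is 0—5 (1); add 0.
Step 4: cheapest edge leaving the tree is 4—5 (1); add 4.
Step 5: cheapest edge leaving the tree is 0—3 (7); add 3.
Step 6: cheapest edge leaving the tree is 2—3 (2); add 2.
Step 7: cheapest edge leaving the tree is 2—6 (1); add 6.
MST edges: 1—7, 5—7, 0—5, 4—5, 0—3, 2—3, 2—6; total weight 2+1+1+1+7+2+1 = 15.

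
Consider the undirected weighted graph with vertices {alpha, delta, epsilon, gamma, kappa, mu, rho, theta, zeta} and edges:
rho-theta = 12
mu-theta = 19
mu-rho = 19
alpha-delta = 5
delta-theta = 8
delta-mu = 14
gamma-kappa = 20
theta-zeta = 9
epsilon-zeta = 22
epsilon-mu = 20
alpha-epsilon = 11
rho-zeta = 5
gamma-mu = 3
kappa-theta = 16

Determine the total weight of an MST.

71

Kruskal: consider edges lightest-first.
gamma-mu (3): add — endpoints in different components.
alpha-delta (5): add — endpoints in different components.
rho-zeta (5): add — endpoints in different components.
delta-theta (8): add — endpoints in different components.
theta-zeta (9): add — endpoints in different components.
alpha-epsilon (11): add — endpoints in different components.
rho-theta (12): skip — theta and rho already connected.
delta-mu (14): add — endpoints in different components.
kappa-theta (16): add — endpoints in different components.
MST edges: gamma-mu, alpha-delta, rho-zeta, delta-theta, theta-zeta, alpha-epsilon, delta-mu, kappa-theta; total weight 3+5+5+8+9+11+14+16 = 71.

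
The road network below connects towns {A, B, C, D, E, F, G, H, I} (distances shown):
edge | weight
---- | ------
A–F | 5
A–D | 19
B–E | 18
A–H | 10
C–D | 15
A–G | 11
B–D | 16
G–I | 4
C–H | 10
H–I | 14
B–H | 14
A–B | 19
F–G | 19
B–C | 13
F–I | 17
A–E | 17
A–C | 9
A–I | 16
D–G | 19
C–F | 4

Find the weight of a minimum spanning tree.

Kruskal's algorithm — process edges by increasing weight (ties by edge label):
C–F (4): add — endpoints in different components.
G–I (4): add — endpoints in different components.
A–F (5): add — endpoints in different components.
A–C (9): skip — A and C already connected.
A–H (10): add — endpoints in different components.
C–H (10): skip — C and H already connected.
A–G (11): add — endpoints in different components.
B–C (13): add — endpoints in different components.
B–H (14): skip — B and H already connected.
H–I (14): skip — H and I already connected.
C–D (15): add — endpoints in different components.
A–I (16): skip — A and I already connected.
B–D (16): skip — B and D already connected.
A–E (17): add — endpoints in different components.
MST edges: C–F, G–I, A–F, A–H, A–G, B–C, C–D, A–E; total weight 4+4+5+10+11+13+15+17 = 79.

79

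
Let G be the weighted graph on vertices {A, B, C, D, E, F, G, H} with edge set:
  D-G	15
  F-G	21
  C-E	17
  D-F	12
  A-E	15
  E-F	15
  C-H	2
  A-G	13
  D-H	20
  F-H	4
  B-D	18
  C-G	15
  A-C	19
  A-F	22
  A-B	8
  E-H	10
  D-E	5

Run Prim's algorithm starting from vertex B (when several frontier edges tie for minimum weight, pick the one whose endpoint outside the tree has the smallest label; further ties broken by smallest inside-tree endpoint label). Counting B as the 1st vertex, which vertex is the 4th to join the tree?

C

Grow the tree from B using Prim:
Step 1: cheapest edge leaving the tree is A-B (8); add A.
Step 2: cheapest edge leaving the tree is A-G (13); add G.
Step 3: cheapest edge leaving the tree is C-G (15); add C.
Step 4: cheapest edge leaving the tree is C-H (2); add H.
Step 5: cheapest edge leaving the tree is F-H (4); add F.
Step 6: cheapest edge leaving the tree is E-H (10); add E.
Step 7: cheapest edge leaving the tree is D-E (5); add D.
Vertex order: B, A, G, C, H, F, E, D. The 4th vertex is C.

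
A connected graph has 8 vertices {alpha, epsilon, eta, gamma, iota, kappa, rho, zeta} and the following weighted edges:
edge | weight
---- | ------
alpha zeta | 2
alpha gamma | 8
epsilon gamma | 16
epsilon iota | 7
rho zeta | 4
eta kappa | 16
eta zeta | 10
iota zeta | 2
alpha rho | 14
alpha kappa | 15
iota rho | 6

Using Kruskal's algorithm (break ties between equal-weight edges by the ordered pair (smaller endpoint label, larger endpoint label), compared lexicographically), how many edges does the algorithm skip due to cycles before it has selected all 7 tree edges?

Sort edges by weight, then run Kruskal:
alpha zeta (2): add — endpoints in different components.
iota zeta (2): add — endpoints in different components.
rho zeta (4): add — endpoints in different components.
iota rho (6): skip — rho and iota already connected.
epsilon iota (7): add — endpoints in different components.
alpha gamma (8): add — endpoints in different components.
eta zeta (10): add — endpoints in different components.
alpha rho (14): skip — rho and alpha already connected.
alpha kappa (15): add — endpoints in different components.
Edges rejected before the tree was complete: 2.

2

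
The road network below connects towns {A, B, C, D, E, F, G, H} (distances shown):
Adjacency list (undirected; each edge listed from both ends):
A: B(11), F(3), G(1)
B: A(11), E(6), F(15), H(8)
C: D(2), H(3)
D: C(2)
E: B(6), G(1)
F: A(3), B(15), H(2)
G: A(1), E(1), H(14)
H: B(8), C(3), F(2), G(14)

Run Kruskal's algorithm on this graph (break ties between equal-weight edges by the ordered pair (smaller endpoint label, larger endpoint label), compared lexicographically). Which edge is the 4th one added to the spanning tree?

Kruskal: consider edges lightest-first.
A–G (1): add — endpoints in different components.
E–G (1): add — endpoints in different components.
C–D (2): add — endpoints in different components.
F–H (2): add — endpoints in different components.
A–F (3): add — endpoints in different components.
C–H (3): add — endpoints in different components.
B–E (6): add — endpoints in different components.
The 4th edge added is F–H.

F-H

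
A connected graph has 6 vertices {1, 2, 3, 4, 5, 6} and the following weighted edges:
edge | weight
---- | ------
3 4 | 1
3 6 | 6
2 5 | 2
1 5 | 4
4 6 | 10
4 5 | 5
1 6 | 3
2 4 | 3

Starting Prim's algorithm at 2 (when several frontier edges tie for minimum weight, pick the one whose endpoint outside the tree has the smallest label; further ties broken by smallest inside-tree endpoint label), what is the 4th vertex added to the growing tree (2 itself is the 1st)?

Grow the tree from 2 using Prim:
Step 1: frontier [2 5 2, 2 4 3] → take 2 5 (2); add 5.
Step 2: frontier [2 4 3, 1 5 4, 4 5 5] → take 2 4 (3); add 4.
Step 3: frontier [3 4 1, 4 6 10, 1 5 4] → take 3 4 (1); add 3.
Step 4: frontier [3 6 6, 4 6 10, 1 5 4] → take 1 5 (4); add 1.
Step 5: frontier [1 6 3, 3 6 6, 4 6 10] → take 1 6 (3); add 6.
Vertex order: 2, 5, 4, 3, 1, 6. The 4th vertex is 3.

3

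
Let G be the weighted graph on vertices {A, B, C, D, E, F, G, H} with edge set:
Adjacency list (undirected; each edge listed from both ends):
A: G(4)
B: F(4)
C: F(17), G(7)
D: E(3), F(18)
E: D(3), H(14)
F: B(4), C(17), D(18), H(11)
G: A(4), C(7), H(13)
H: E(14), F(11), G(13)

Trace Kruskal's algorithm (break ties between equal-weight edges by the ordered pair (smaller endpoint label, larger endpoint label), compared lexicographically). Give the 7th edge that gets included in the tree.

E-H

Kruskal: consider edges lightest-first.
D—E (3): add — endpoints in different components.
A—G (4): add — endpoints in different components.
B—F (4): add — endpoints in different components.
C—G (7): add — endpoints in different components.
F—H (11): add — endpoints in different components.
G—H (13): add — endpoints in different components.
E—H (14): add — endpoints in different components.
The 7th edge added is E—H.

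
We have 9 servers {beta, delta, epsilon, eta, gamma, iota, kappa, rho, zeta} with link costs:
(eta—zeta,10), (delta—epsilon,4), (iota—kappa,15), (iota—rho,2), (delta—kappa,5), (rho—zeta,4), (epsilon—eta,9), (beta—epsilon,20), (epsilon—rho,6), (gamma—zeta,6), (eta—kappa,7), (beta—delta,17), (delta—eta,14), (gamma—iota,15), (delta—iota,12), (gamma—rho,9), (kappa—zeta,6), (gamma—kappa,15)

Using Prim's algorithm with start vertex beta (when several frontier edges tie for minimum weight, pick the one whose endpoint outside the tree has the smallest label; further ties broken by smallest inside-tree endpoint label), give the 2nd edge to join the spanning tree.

Prim's algorithm from beta:
Step 1: cheapest edge leaving the tree is beta—delta (17); add delta.
Step 2: cheapest edge leaving the tree is delta—epsilon (4); add epsilon.
Step 3: cheapest edge leaving the tree is delta—kappa (5); add kappa.
Step 4: cheapest edge leaving the tree is epsilon—rho (6); add rho.
Step 5: cheapest edge leaving the tree is iota—rho (2); add iota.
Step 6: cheapest edge leaving the tree is rho—zeta (4); add zeta.
Step 7: cheapest edge leaving the tree is gamma—zeta (6); add gamma.
Step 8: cheapest edge leaving the tree is eta—kappa (7); add eta.
The 2nd edge added is delta—epsilon.

delta-epsilon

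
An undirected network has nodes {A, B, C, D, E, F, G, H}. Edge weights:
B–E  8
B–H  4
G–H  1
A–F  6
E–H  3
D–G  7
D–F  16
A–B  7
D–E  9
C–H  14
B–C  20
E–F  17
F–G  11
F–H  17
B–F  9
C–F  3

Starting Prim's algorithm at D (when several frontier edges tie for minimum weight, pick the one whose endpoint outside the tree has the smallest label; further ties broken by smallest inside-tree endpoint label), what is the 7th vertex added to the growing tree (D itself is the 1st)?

Grow the tree from D using Prim:
Step 1: cheapest edge leaving the tree is D–G (7); add G.
Step 2: cheapest edge leaving the tree is G–H (1); add H.
Step 3: cheapest edge leaving the tree is E–H (3); add E.
Step 4: cheapest edge leaving the tree is B–H (4); add B.
Step 5: cheapest edge leaving the tree is A–B (7); add A.
Step 6: cheapest edge leaving the tree is A–F (6); add F.
Step 7: cheapest edge leaving the tree is C–F (3); add C.
Vertex order: D, G, H, E, B, A, F, C. The 7th vertex is F.

F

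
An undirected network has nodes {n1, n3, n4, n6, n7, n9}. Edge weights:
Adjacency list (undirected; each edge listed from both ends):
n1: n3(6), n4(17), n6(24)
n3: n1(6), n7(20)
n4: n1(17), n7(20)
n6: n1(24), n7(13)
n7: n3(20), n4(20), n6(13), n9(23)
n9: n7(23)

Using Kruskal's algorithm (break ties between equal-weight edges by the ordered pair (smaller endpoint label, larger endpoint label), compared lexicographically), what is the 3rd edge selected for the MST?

Sort edges by weight, then run Kruskal:
n1—n3 (6): add. Components now {n9} {n1,n3} {n6} {n7} {n4}
n6—n7 (13): add. Components now {n9} {n1,n3} {n6,n7} {n4}
n1—n4 (17): add. Components now {n9} {n1,n3,n4} {n6,n7}
n3—n7 (20): add. Components now {n9} {n1,n3,n4,n6,n7}
n4—n7 (20): skip — n7 and n4 already connected.
n7—n9 (23): add. Components now {n1,n3,n4,n6,n7,n9}
The 3rd edge added is n1—n4.

n1-n4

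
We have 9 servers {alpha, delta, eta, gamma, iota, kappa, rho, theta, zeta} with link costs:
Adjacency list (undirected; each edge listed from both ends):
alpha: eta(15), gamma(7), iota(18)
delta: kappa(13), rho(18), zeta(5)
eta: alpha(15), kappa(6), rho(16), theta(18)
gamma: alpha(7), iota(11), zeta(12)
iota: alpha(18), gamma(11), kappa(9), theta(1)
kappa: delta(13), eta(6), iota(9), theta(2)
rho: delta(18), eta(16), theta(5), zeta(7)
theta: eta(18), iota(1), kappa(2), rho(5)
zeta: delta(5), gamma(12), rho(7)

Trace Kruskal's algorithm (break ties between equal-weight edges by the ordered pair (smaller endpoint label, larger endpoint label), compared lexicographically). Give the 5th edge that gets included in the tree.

eta-kappa

Kruskal: consider edges lightest-first.
iota-theta (1): add — endpoints in different components.
kappa-theta (2): add — endpoints in different components.
delta-zeta (5): add — endpoints in different components.
rho-theta (5): add — endpoints in different components.
eta-kappa (6): add — endpoints in different components.
alpha-gamma (7): add — endpoints in different components.
rho-zeta (7): add — endpoints in different components.
iota-kappa (9): skip — kappa and iota already connected.
gamma-iota (11): add — endpoints in different components.
The 5th edge added is eta-kappa.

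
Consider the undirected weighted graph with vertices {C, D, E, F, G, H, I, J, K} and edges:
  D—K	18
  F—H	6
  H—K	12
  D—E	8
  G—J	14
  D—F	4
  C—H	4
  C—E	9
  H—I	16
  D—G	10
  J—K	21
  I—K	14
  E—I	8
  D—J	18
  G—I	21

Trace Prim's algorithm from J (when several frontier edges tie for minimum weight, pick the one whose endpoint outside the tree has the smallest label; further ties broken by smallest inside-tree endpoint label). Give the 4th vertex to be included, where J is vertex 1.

Prim, starting at J.
Step 1: cheapest edge leaving the tree is G—J (14); add G.
Step 2: cheapest edge leaving the tree is D—G (10); add D.
Step 3: cheapest edge leaving the tree is D—F (4); add F.
Step 4: cheapest edge leaving the tree is F—H (6); add H.
Step 5: cheapest edge leaving the tree is C—H (4); add C.
Step 6: cheapest edge leaving the tree is D—E (8); add E.
Step 7: cheapest edge leaving the tree is E—I (8); add I.
Step 8: cheapest edge leaving the tree is H—K (12); add K.
Vertex order: J, G, D, F, H, C, E, I, K. The 4th vertex is F.

F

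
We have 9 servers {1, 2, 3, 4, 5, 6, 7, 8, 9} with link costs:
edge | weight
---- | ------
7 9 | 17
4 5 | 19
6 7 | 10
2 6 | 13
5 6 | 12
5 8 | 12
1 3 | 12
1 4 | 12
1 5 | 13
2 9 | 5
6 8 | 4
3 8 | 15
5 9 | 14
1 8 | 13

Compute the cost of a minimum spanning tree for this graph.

81

Grow the tree from 1 using Prim:
Step 1: frontier [1 3 12, 1 4 12, 1 5 13, 1 8 13] → take 1 3 (12); add 3.
Step 2: frontier [1 4 12, 1 5 13, 1 8 13, 3 8 15] → take 1 4 (12); add 4.
Step 3: frontier [1 5 13, 1 8 13, 3 8 15, 4 5 19] → take 1 5 (13); add 5.
Step 4: frontier [1 8 13, 3 8 15, 5 6 12, 5 8 12, 5 9 14] → take 5 6 (12); add 6.
Step 5: frontier [1 8 13, 3 8 15, 5 8 12, 5 9 14, 6 8 4, 6 7 10, 2 6 13] → take 6 8 (4); add 8.
Step 6: frontier [5 9 14, 6 7 10, 2 6 13] → take 6 7 (10); add 7.
Step 7: frontier [5 9 14, 2 6 13, 7 9 17] → take 2 6 (13); add 2.
Step 8: frontier [2 9 5, 5 9 14, 7 9 17] → take 2 9 (5); add 9.
MST edges: 1 3, 1 4, 1 5, 5 6, 6 8, 6 7, 2 6, 2 9; total weight 12+12+13+12+4+10+13+5 = 81.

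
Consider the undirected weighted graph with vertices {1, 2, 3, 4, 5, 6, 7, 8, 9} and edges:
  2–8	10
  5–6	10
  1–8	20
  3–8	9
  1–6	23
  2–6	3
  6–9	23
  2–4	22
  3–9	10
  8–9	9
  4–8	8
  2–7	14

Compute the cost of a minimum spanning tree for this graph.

Kruskal: consider edges lightest-first.
2–6 (3): add — endpoints in different components.
4–8 (8): add — endpoints in different components.
3–8 (9): add — endpoints in different components.
8–9 (9): add — endpoints in different components.
2–8 (10): add — endpoints in different components.
3–9 (10): skip — 3 and 9 already connected.
5–6 (10): add — endpoints in different components.
2–7 (14): add — endpoints in different components.
1–8 (20): add — endpoints in different components.
MST edges: 2–6, 4–8, 3–8, 8–9, 2–8, 5–6, 2–7, 1–8; total weight 3+8+9+9+10+10+14+20 = 83.

83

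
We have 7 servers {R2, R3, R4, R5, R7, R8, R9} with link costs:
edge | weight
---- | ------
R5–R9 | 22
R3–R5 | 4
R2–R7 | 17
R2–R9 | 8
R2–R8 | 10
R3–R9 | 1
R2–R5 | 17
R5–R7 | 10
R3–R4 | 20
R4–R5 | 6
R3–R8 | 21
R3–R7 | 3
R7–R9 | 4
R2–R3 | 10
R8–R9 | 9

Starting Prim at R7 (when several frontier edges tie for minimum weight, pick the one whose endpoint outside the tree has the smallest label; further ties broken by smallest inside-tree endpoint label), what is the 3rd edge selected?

R3-R5

Prim, starting at R7.
Step 1: cheapest edge leaving the tree is R3–R7 (3); add R3.
Step 2: cheapest edge leaving the tree is R3–R9 (1); add R9.
Step 3: cheapest edge leaving the tree is R3–R5 (4); add R5.
Step 4: cheapest edge leaving the tree is R4–R5 (6); add R4.
Step 5: cheapest edge leaving the tree is R2–R9 (8); add R2.
Step 6: cheapest edge leaving the tree is R8–R9 (9); add R8.
The 3rd edge added is R3–R5.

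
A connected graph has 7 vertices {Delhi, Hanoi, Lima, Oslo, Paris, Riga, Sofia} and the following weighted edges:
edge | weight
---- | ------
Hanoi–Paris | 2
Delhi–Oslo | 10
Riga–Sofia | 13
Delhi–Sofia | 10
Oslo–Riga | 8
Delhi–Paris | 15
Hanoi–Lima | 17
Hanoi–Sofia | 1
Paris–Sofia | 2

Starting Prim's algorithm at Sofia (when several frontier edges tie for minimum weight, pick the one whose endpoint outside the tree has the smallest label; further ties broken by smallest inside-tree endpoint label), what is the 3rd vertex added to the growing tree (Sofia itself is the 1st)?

Paris

Grow the tree from Sofia using Prim:
Step 1: frontier [Hanoi–Sofia 1, Paris–Sofia 2, Delhi–Sofia 10, Riga–Sofia 13] → take Hanoi–Sofia (1); add Hanoi.
Step 2: frontier [Hanoi–Paris 2, Hanoi–Lima 17, Paris–Sofia 2, Delhi–Sofia 10, Riga–Sofia 13] → take Hanoi–Paris (2); add Paris.
Step 3: frontier [Hanoi–Lima 17, Delhi–Paris 15, Delhi–Sofia 10, Riga–Sofia 13] → take Delhi–Sofia (10); add Delhi.
Step 4: frontier [Delhi–Oslo 10, Hanoi–Lima 17, Riga–Sofia 13] → take Delhi–Oslo (10); add Oslo.
Step 5: frontier [Hanoi–Lima 17, Oslo–Riga 8, Riga–Sofia 13] → take Oslo–Riga (8); add Riga.
Step 6: frontier [Hanoi–Lima 17] → take Hanoi–Lima (17); add Lima.
Vertex order: Sofia, Hanoi, Paris, Delhi, Oslo, Riga, Lima. The 3rd vertex is Paris.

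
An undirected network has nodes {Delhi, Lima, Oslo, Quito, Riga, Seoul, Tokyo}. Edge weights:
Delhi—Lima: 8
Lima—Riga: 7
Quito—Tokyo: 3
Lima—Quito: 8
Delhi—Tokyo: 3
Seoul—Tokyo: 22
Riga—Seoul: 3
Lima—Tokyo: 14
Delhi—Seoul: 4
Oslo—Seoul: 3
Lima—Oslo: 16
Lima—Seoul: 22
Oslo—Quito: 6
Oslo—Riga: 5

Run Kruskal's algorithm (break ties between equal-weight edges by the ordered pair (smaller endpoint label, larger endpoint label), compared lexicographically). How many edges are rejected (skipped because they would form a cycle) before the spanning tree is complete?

2

Kruskal: consider edges lightest-first.
Delhi—Tokyo (3): add — endpoints in different components.
Oslo—Seoul (3): add — endpoints in different components.
Quito—Tokyo (3): add — endpoints in different components.
Riga—Seoul (3): add — endpoints in different components.
Delhi—Seoul (4): add — endpoints in different components.
Oslo—Riga (5): skip — Riga and Oslo already connected.
Oslo—Quito (6): skip — Oslo and Quito already connected.
Lima—Riga (7): add — endpoints in different components.
Edges rejected before the tree was complete: 2.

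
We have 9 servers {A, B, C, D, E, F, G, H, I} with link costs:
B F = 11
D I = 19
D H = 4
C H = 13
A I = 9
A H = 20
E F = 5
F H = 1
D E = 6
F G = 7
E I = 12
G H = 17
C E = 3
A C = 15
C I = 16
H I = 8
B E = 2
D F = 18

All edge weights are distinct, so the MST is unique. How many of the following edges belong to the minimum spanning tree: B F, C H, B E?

Sort edges by weight, then run Kruskal:
F H (1): add — endpoints in different components.
B E (2): add — endpoints in different components.
C E (3): add — endpoints in different components.
D H (4): add — endpoints in different components.
E F (5): add — endpoints in different components.
D E (6): skip — D and E already connected.
F G (7): add — endpoints in different components.
H I (8): add — endpoints in different components.
A I (9): add — endpoints in different components.
MST edge set: {F H, B E, C E, D H, E F, F G, H I, A I}.
Of the listed edges, {B E} are in the MST → 1.

1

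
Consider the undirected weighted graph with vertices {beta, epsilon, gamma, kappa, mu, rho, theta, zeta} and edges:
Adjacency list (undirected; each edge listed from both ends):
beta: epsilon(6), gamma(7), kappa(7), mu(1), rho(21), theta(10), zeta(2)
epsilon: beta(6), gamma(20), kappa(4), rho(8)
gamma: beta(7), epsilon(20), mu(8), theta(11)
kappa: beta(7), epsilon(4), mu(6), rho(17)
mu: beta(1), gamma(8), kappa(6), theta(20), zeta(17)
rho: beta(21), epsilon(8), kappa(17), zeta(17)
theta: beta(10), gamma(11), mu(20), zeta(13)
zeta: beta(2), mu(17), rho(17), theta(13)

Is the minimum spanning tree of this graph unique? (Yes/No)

Kruskal's algorithm — process edges by increasing weight (ties by edge label):
beta-mu (1): add — endpoints in different components.
beta-zeta (2): add — endpoints in different components.
epsilon-kappa (4): add — endpoints in different components.
beta-epsilon (6): add — endpoints in different components.
kappa-mu (6): skip — kappa and mu already connected.
beta-gamma (7): add — endpoints in different components.
beta-kappa (7): skip — beta and kappa already connected.
epsilon-rho (8): add — endpoints in different components.
gamma-mu (8): skip — gamma and mu already connected.
beta-theta (10): add — endpoints in different components.
Non-tree edge kappa-mu has weight 6, equal to the heaviest edge on its tree cycle — swapping gives another MST of the same weight. Not unique.

No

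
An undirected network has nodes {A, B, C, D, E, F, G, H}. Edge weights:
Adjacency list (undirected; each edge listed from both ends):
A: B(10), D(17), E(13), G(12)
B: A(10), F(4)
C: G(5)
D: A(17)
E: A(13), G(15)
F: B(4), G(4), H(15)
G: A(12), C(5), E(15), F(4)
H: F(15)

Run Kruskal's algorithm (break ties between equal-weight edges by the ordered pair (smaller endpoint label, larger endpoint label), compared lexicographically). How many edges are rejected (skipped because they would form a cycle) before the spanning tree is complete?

2

Kruskal's algorithm — process edges by increasing weight (ties by edge label):
B F (4): add — endpoints in different components.
F G (4): add — endpoints in different components.
C G (5): add — endpoints in different components.
A B (10): add — endpoints in different components.
A G (12): skip — A and G already connected.
A E (13): add — endpoints in different components.
E G (15): skip — E and G already connected.
F H (15): add — endpoints in different components.
A D (17): add — endpoints in different components.
Edges rejected before the tree was complete: 2.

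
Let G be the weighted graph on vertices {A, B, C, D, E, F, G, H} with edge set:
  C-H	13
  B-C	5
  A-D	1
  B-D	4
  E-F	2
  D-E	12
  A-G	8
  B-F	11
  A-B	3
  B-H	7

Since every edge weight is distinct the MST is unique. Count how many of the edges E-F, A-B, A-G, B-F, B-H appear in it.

5

Kruskal: consider edges lightest-first.
A-D (1): add — endpoints in different components.
E-F (2): add — endpoints in different components.
A-B (3): add — endpoints in different components.
B-D (4): skip — B and D already connected.
B-C (5): add — endpoints in different components.
B-H (7): add — endpoints in different components.
A-G (8): add — endpoints in different components.
B-F (11): add — endpoints in different components.
MST edge set: {A-D, E-F, A-B, B-C, B-H, A-G, B-F}.
Of the listed edges, {E-F, A-B, A-G, B-F, B-H} are in the MST → 5.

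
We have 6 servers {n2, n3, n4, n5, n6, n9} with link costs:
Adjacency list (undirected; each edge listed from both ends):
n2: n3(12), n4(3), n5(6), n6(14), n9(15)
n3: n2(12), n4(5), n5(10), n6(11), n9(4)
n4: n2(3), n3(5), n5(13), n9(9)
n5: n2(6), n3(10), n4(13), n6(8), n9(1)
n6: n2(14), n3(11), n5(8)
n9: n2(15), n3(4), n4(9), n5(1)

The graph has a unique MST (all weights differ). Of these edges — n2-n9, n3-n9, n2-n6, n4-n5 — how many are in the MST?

Kruskal's algorithm — process edges by increasing weight (ties by edge label):
n5-n9 (1): add — endpoints in different components.
n2-n4 (3): add — endpoints in different components.
n3-n9 (4): add — endpoints in different components.
n3-n4 (5): add — endpoints in different components.
n2-n5 (6): skip — n2 and n5 already connected.
n5-n6 (8): add — endpoints in different components.
MST edge set: {n5-n9, n2-n4, n3-n9, n3-n4, n5-n6}.
Of the listed edges, {n3-n9} are in the MST → 1.

1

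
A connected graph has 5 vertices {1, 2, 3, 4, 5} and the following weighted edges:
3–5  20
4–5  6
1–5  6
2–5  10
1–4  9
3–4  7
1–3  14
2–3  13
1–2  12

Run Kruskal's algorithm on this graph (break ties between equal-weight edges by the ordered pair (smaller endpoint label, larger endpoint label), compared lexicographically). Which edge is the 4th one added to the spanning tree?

2-5

Sort edges by weight, then run Kruskal:
1–5 (6): add — endpoints in different components.
4–5 (6): add — endpoints in different components.
3–4 (7): add — endpoints in different components.
1–4 (9): skip — 1 and 4 already connected.
2–5 (10): add — endpoints in different components.
The 4th edge added is 2–5.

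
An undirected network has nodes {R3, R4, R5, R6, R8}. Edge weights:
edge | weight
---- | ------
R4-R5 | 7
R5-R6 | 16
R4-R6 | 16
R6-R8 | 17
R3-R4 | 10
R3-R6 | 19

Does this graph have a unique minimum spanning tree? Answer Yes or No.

Kruskal: consider edges lightest-first.
R4-R5 (7): add — endpoints in different components.
R3-R4 (10): add — endpoints in different components.
R4-R6 (16): add — endpoints in different components.
R5-R6 (16): skip — R6 and R5 already connected.
R6-R8 (17): add — endpoints in different components.
Non-tree edge R5-R6 has weight 16, equal to the heaviest edge on its tree cycle — swapping gives another MST of the same weight. Not unique.

No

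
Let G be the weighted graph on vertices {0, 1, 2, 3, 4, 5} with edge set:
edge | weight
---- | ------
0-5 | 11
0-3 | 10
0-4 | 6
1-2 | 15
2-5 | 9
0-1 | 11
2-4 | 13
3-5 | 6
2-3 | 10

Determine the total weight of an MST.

42

Kruskal's algorithm — process edges by increasing weight (ties by edge label):
0-4 (6): add. Components now {0,4} {1} {2} {3} {5}
3-5 (6): add. Components now {0,4} {1} {2} {3,5}
2-5 (9): add. Components now {0,4} {1} {2,3,5}
0-3 (10): add. Components now {0,2,3,4,5} {1}
2-3 (10): skip — 2 and 3 already connected.
0-1 (11): add. Components now {0,1,2,3,4,5}
MST edges: 0-4, 3-5, 2-5, 0-3, 0-1; total weight 6+6+9+10+11 = 42.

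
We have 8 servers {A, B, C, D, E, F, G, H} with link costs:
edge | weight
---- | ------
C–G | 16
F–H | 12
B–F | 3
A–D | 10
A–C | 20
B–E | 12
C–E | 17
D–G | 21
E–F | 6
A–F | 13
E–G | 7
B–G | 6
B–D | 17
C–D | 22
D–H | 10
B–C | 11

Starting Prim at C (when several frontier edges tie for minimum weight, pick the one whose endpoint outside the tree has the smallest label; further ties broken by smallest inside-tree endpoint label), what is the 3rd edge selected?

E-F

Prim's algorithm from C:
Step 1: cheapest edge leaving the tree is B–C (11); add B.
Step 2: cheapest edge leaving the tree is B–F (3); add F.
Step 3: cheapest edge leaving the tree is E–F (6); add E.
Step 4: cheapest edge leaving the tree is B–G (6); add G.
Step 5: cheapest edge leaving the tree is F–H (12); add H.
Step 6: cheapest edge leaving the tree is D–H (10); add D.
Step 7: cheapest edge leaving the tree is A–D (10); add A.
The 3rd edge added is E–F.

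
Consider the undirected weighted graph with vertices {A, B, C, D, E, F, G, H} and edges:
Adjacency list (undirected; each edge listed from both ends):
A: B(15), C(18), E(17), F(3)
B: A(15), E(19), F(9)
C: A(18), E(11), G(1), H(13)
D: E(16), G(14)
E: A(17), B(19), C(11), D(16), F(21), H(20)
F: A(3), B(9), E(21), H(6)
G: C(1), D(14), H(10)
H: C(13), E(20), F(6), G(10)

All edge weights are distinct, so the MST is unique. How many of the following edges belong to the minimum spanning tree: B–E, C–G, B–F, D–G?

Kruskal's algorithm — process edges by increasing weight (ties by edge label):
C–G (1): add — endpoints in different components.
A–F (3): add — endpoints in different components.
F–H (6): add — endpoints in different components.
B–F (9): add — endpoints in different components.
G–H (10): add — endpoints in different components.
C–E (11): add — endpoints in different components.
C–H (13): skip — C and H already connected.
D–G (14): add — endpoints in different components.
MST edge set: {C–G, A–F, F–H, B–F, G–H, C–E, D–G}.
Of the listed edges, {C–G, B–F, D–G} are in the MST → 3.

3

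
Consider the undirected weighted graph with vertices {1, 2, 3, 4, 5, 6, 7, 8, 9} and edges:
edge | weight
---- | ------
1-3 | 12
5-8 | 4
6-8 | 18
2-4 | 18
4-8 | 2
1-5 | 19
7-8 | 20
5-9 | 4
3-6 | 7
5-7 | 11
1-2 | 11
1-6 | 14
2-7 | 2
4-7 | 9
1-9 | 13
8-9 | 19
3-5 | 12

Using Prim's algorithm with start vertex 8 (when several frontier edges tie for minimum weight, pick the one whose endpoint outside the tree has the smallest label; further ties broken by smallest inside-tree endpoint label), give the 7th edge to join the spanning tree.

1-3

Prim, starting at 8.
Step 1: cheapest edge leaving the tree is 4-8 (2); add 4.
Step 2: cheapest edge leaving the tree is 5-8 (4); add 5.
Step 3: cheapest edge leaving the tree is 5-9 (4); add 9.
Step 4: cheapest edge leaving the tree is 4-7 (9); add 7.
Step 5: cheapest edge leaving the tree is 2-7 (2); add 2.
Step 6: cheapest edge leaving the tree is 1-2 (11); add 1.
Step 7: cheapest edge leaving the tree is 1-3 (12); add 3.
Step 8: cheapest edge leaving the tree is 3-6 (7); add 6.
The 7th edge added is 1-3.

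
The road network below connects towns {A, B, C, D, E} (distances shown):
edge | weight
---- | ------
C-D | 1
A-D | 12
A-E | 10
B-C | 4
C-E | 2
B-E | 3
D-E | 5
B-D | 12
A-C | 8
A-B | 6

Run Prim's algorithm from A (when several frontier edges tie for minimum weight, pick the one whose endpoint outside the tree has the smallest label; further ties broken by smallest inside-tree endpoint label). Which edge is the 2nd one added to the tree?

B-E

Prim's algorithm from A:
Step 1: cheapest edge leaving the tree is A-B (6); add B.
Step 2: cheapest edge leaving the tree is B-E (3); add E.
Step 3: cheapest edge leaving the tree is C-E (2); add C.
Step 4: cheapest edge leaving the tree is C-D (1); add D.
The 2nd edge added is B-E.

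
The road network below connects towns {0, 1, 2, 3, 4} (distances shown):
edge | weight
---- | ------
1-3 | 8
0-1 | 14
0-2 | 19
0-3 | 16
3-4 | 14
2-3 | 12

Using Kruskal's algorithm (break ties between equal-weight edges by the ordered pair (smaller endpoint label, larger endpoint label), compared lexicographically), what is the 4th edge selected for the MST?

3-4

Kruskal: consider edges lightest-first.
1-3 (8): add. Components now {0} {1,3} {2} {4}
2-3 (12): add. Components now {0} {1,2,3} {4}
0-1 (14): add. Components now {0,1,2,3} {4}
3-4 (14): add. Components now {0,1,2,3,4}
The 4th edge added is 3-4.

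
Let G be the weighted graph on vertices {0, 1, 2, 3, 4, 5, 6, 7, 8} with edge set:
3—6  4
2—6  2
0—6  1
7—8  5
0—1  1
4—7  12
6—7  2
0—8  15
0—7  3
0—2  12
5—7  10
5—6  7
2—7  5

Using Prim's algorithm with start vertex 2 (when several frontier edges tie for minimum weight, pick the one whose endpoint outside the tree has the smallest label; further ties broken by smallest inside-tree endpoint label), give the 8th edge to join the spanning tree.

4-7

Prim's algorithm from 2:
Step 1: cheapest edge leaving the tree is 2—6 (2); add 6.
Step 2: cheapest edge leaving the tree is 0—6 (1); add 0.
Step 3: cheapest edge leaving the tree is 0—1 (1); add 1.
Step 4: cheapest edge leaving the tree is 6—7 (2); add 7.
Step 5: cheapest edge leaving the tree is 3—6 (4); add 3.
Step 6: cheapest edge leaving the tree is 7—8 (5); add 8.
Step 7: cheapest edge leaving the tree is 5—6 (7); add 5.
Step 8: cheapest edge leaving the tree is 4—7 (12); add 4.
The 8th edge added is 4—7.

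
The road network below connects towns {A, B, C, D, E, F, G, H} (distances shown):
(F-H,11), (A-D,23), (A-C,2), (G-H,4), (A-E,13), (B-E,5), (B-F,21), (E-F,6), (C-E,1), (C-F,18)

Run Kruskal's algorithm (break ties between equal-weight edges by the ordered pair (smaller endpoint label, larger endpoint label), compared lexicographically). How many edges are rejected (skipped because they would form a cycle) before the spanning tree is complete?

Kruskal: consider edges lightest-first.
C-E (1): add — endpoints in different components.
A-C (2): add — endpoints in different components.
G-H (4): add — endpoints in different components.
B-E (5): add — endpoints in different components.
E-F (6): add — endpoints in different components.
F-H (11): add — endpoints in different components.
A-E (13): skip — A and E already connected.
C-F (18): skip — C and F already connected.
B-F (21): skip — B and F already connected.
A-D (23): add — endpoints in different components.
Edges rejected before the tree was complete: 3.

3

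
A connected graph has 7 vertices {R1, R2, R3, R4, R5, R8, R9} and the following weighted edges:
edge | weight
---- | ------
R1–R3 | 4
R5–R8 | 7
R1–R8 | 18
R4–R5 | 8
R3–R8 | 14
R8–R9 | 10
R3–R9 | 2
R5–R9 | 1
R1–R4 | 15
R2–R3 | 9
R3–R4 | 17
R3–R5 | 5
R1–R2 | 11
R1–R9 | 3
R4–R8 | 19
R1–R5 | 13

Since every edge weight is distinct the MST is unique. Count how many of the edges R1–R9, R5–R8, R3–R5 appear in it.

Sort edges by weight, then run Kruskal:
R5–R9 (1): add — endpoints in different components.
R3–R9 (2): add — endpoints in different components.
R1–R9 (3): add — endpoints in different components.
R1–R3 (4): skip — R3 and R1 already connected.
R3–R5 (5): skip — R3 and R5 already connected.
R5–R8 (7): add — endpoints in different components.
R4–R5 (8): add — endpoints in different components.
R2–R3 (9): add — endpoints in different components.
MST edge set: {R5–R9, R3–R9, R1–R9, R5–R8, R4–R5, R2–R3}.
Of the listed edges, {R1–R9, R5–R8} are in the MST → 2.

2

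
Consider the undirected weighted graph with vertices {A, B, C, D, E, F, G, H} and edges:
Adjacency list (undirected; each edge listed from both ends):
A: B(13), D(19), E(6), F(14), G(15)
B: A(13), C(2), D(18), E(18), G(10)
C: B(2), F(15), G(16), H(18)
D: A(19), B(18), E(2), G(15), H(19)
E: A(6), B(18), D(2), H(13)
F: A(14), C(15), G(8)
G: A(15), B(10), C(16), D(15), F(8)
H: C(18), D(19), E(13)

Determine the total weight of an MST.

Prim's algorithm from F:
Step 1: cheapest edge leaving the tree is F–G (8); add G.
Step 2: cheapest edge leaving the tree is B–G (10); add B.
Step 3: cheapest edge leaving the tree is B–C (2); add C.
Step 4: cheapest edge leaving the tree is A–B (13); add A.
Step 5: cheapest edge leaving the tree is A–E (6); add E.
Step 6: cheapest edge leaving the tree is D–E (2); add D.
Step 7: cheapest edge leaving the tree is E–H (13); add H.
MST edges: F–G, B–G, B–C, A–B, A–E, D–E, E–H; total weight 8+10+2+13+6+2+13 = 54.

54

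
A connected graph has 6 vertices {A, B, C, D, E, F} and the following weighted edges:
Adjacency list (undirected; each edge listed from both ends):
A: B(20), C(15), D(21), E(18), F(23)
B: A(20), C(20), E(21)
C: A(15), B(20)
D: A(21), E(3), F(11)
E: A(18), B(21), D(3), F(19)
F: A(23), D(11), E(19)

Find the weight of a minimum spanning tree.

67

Grow the tree from A using Prim:
Step 1: frontier [A C 15, A E 18, A B 20, A D 21, A F 23] → take A C (15); add C.
Step 2: frontier [A E 18, A B 20, A D 21, A F 23, B C 20] → take A E (18); add E.
Step 3: frontier [A B 20, A D 21, A F 23, B C 20, D E 3, E F 19, B E 21] → take D E (3); add D.
Step 4: frontier [A B 20, A F 23, B C 20, D F 11, E F 19, B E 21] → take D F (11); add F.
Step 5: frontier [A B 20, B C 20, B E 21] → take A B (20); add B.
MST edges: A C, A E, D E, D F, A B; total weight 15+18+3+11+20 = 67.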